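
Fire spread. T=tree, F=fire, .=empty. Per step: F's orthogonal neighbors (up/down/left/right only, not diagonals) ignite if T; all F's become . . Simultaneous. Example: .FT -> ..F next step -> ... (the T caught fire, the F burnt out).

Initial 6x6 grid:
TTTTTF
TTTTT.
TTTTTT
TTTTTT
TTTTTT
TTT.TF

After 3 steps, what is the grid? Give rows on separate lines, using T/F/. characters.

Step 1: 3 trees catch fire, 2 burn out
  TTTTF.
  TTTTT.
  TTTTTT
  TTTTTT
  TTTTTF
  TTT.F.
Step 2: 4 trees catch fire, 3 burn out
  TTTF..
  TTTTF.
  TTTTTT
  TTTTTF
  TTTTF.
  TTT...
Step 3: 6 trees catch fire, 4 burn out
  TTF...
  TTTF..
  TTTTFF
  TTTTF.
  TTTF..
  TTT...

TTF...
TTTF..
TTTTFF
TTTTF.
TTTF..
TTT...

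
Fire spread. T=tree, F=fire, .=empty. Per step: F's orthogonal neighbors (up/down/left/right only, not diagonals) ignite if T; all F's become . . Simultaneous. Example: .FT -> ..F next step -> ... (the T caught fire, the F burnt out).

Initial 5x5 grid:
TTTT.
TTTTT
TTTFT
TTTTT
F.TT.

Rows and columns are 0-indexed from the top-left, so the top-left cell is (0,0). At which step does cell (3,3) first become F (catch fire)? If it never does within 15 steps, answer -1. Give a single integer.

Step 1: cell (3,3)='F' (+5 fires, +2 burnt)
  -> target ignites at step 1
Step 2: cell (3,3)='.' (+9 fires, +5 burnt)
Step 3: cell (3,3)='.' (+4 fires, +9 burnt)
Step 4: cell (3,3)='.' (+2 fires, +4 burnt)
Step 5: cell (3,3)='.' (+0 fires, +2 burnt)
  fire out at step 5

1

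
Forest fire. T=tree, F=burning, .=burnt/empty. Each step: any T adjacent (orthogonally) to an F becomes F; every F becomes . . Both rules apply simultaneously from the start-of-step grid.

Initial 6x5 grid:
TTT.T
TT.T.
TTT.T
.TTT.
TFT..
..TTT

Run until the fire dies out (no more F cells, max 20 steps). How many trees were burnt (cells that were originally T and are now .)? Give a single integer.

Answer: 16

Derivation:
Step 1: +3 fires, +1 burnt (F count now 3)
Step 2: +3 fires, +3 burnt (F count now 3)
Step 3: +5 fires, +3 burnt (F count now 5)
Step 4: +3 fires, +5 burnt (F count now 3)
Step 5: +2 fires, +3 burnt (F count now 2)
Step 6: +0 fires, +2 burnt (F count now 0)
Fire out after step 6
Initially T: 19, now '.': 27
Total burnt (originally-T cells now '.'): 16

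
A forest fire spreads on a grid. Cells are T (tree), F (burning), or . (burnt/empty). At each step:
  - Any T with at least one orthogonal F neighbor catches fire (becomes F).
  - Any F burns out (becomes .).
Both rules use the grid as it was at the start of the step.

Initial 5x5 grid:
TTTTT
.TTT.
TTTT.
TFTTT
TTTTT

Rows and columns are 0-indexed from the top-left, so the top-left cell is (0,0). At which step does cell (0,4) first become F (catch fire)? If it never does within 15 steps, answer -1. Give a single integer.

Step 1: cell (0,4)='T' (+4 fires, +1 burnt)
Step 2: cell (0,4)='T' (+6 fires, +4 burnt)
Step 3: cell (0,4)='T' (+5 fires, +6 burnt)
Step 4: cell (0,4)='T' (+4 fires, +5 burnt)
Step 5: cell (0,4)='T' (+1 fires, +4 burnt)
Step 6: cell (0,4)='F' (+1 fires, +1 burnt)
  -> target ignites at step 6
Step 7: cell (0,4)='.' (+0 fires, +1 burnt)
  fire out at step 7

6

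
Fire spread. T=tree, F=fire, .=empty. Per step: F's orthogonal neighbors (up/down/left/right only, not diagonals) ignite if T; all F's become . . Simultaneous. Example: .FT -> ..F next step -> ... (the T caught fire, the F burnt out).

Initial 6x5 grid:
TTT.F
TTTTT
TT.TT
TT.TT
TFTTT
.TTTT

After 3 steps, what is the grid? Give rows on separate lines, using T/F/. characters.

Step 1: 5 trees catch fire, 2 burn out
  TTT..
  TTTTF
  TT.TT
  TF.TT
  F.FTT
  .FTTT
Step 2: 6 trees catch fire, 5 burn out
  TTT..
  TTTF.
  TF.TF
  F..TT
  ...FT
  ..FTT
Step 3: 8 trees catch fire, 6 burn out
  TTT..
  TFF..
  F..F.
  ...FF
  ....F
  ...FT

TTT..
TFF..
F..F.
...FF
....F
...FT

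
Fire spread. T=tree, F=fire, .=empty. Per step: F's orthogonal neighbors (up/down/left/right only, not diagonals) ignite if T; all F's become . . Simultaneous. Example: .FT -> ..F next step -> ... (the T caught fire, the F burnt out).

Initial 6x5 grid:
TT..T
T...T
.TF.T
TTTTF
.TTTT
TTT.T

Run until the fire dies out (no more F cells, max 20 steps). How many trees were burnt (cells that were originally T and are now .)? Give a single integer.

Answer: 16

Derivation:
Step 1: +5 fires, +2 burnt (F count now 5)
Step 2: +5 fires, +5 burnt (F count now 5)
Step 3: +4 fires, +5 burnt (F count now 4)
Step 4: +1 fires, +4 burnt (F count now 1)
Step 5: +1 fires, +1 burnt (F count now 1)
Step 6: +0 fires, +1 burnt (F count now 0)
Fire out after step 6
Initially T: 19, now '.': 27
Total burnt (originally-T cells now '.'): 16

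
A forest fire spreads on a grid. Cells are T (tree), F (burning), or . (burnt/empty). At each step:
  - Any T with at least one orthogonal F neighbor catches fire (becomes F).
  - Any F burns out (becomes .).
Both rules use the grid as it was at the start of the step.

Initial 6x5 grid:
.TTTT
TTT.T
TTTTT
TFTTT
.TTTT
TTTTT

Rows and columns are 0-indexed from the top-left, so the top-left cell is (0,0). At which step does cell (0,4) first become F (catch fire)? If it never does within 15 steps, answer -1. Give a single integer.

Step 1: cell (0,4)='T' (+4 fires, +1 burnt)
Step 2: cell (0,4)='T' (+6 fires, +4 burnt)
Step 3: cell (0,4)='T' (+8 fires, +6 burnt)
Step 4: cell (0,4)='T' (+4 fires, +8 burnt)
Step 5: cell (0,4)='T' (+3 fires, +4 burnt)
Step 6: cell (0,4)='F' (+1 fires, +3 burnt)
  -> target ignites at step 6
Step 7: cell (0,4)='.' (+0 fires, +1 burnt)
  fire out at step 7

6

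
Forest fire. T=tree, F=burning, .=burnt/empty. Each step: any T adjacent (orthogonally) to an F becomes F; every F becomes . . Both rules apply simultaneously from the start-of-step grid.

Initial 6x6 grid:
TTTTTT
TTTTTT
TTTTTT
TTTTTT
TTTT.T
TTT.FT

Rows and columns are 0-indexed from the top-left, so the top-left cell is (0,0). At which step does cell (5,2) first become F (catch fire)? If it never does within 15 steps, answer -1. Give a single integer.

Step 1: cell (5,2)='T' (+1 fires, +1 burnt)
Step 2: cell (5,2)='T' (+1 fires, +1 burnt)
Step 3: cell (5,2)='T' (+1 fires, +1 burnt)
Step 4: cell (5,2)='T' (+2 fires, +1 burnt)
Step 5: cell (5,2)='T' (+3 fires, +2 burnt)
Step 6: cell (5,2)='T' (+5 fires, +3 burnt)
Step 7: cell (5,2)='T' (+5 fires, +5 burnt)
Step 8: cell (5,2)='F' (+6 fires, +5 burnt)
  -> target ignites at step 8
Step 9: cell (5,2)='.' (+5 fires, +6 burnt)
Step 10: cell (5,2)='.' (+3 fires, +5 burnt)
Step 11: cell (5,2)='.' (+1 fires, +3 burnt)
Step 12: cell (5,2)='.' (+0 fires, +1 burnt)
  fire out at step 12

8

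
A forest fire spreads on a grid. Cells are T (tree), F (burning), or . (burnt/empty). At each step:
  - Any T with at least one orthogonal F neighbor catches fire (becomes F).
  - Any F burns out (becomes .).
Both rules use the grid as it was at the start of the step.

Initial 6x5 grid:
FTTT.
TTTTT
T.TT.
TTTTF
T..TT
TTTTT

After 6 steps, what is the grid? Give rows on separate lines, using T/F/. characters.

Step 1: 4 trees catch fire, 2 burn out
  .FTT.
  FTTTT
  T.TT.
  TTTF.
  T..TF
  TTTTT
Step 2: 7 trees catch fire, 4 burn out
  ..FT.
  .FTTT
  F.TF.
  TTF..
  T..F.
  TTTTF
Step 3: 7 trees catch fire, 7 burn out
  ...F.
  ..FFT
  ..F..
  FF...
  T....
  TTTF.
Step 4: 3 trees catch fire, 7 burn out
  .....
  ....F
  .....
  .....
  F....
  TTF..
Step 5: 2 trees catch fire, 3 burn out
  .....
  .....
  .....
  .....
  .....
  FF...
Step 6: 0 trees catch fire, 2 burn out
  .....
  .....
  .....
  .....
  .....
  .....

.....
.....
.....
.....
.....
.....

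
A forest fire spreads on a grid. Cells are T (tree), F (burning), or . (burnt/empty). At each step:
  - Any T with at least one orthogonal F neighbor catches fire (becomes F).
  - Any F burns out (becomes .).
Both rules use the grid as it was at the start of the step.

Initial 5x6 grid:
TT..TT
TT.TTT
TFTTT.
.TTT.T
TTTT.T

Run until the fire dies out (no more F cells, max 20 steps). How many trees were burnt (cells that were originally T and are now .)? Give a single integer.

Step 1: +4 fires, +1 burnt (F count now 4)
Step 2: +5 fires, +4 burnt (F count now 5)
Step 3: +6 fires, +5 burnt (F count now 6)
Step 4: +2 fires, +6 burnt (F count now 2)
Step 5: +2 fires, +2 burnt (F count now 2)
Step 6: +1 fires, +2 burnt (F count now 1)
Step 7: +0 fires, +1 burnt (F count now 0)
Fire out after step 7
Initially T: 22, now '.': 28
Total burnt (originally-T cells now '.'): 20

Answer: 20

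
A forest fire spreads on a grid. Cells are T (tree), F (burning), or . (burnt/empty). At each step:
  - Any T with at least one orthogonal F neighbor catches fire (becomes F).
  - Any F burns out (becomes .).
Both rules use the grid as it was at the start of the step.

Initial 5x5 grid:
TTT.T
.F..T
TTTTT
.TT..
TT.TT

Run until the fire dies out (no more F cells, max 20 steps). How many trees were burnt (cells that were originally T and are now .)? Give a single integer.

Step 1: +2 fires, +1 burnt (F count now 2)
Step 2: +5 fires, +2 burnt (F count now 5)
Step 3: +3 fires, +5 burnt (F count now 3)
Step 4: +2 fires, +3 burnt (F count now 2)
Step 5: +1 fires, +2 burnt (F count now 1)
Step 6: +1 fires, +1 burnt (F count now 1)
Step 7: +0 fires, +1 burnt (F count now 0)
Fire out after step 7
Initially T: 16, now '.': 23
Total burnt (originally-T cells now '.'): 14

Answer: 14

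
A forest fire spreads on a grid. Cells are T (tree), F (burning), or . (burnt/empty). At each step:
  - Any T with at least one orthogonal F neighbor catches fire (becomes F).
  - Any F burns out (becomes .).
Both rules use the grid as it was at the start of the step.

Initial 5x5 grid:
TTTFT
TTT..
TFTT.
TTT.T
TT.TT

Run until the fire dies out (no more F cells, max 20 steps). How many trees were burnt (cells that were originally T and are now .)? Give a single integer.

Answer: 15

Derivation:
Step 1: +6 fires, +2 burnt (F count now 6)
Step 2: +7 fires, +6 burnt (F count now 7)
Step 3: +2 fires, +7 burnt (F count now 2)
Step 4: +0 fires, +2 burnt (F count now 0)
Fire out after step 4
Initially T: 18, now '.': 22
Total burnt (originally-T cells now '.'): 15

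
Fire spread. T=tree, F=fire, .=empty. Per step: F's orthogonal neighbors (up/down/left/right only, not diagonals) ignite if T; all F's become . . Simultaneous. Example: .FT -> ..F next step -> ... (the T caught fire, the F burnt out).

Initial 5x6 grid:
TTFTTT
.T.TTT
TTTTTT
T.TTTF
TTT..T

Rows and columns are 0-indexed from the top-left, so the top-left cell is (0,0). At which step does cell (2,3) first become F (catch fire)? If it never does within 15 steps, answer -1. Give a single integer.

Step 1: cell (2,3)='T' (+5 fires, +2 burnt)
Step 2: cell (2,3)='T' (+7 fires, +5 burnt)
Step 3: cell (2,3)='F' (+5 fires, +7 burnt)
  -> target ignites at step 3
Step 4: cell (2,3)='.' (+3 fires, +5 burnt)
Step 5: cell (2,3)='.' (+2 fires, +3 burnt)
Step 6: cell (2,3)='.' (+1 fires, +2 burnt)
Step 7: cell (2,3)='.' (+0 fires, +1 burnt)
  fire out at step 7

3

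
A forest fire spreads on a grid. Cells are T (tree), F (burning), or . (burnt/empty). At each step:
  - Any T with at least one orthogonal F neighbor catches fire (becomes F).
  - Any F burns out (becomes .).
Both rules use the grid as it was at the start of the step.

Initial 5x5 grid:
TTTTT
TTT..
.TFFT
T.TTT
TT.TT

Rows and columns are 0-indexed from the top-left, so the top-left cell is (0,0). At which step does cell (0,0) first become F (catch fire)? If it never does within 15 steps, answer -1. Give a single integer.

Step 1: cell (0,0)='T' (+5 fires, +2 burnt)
Step 2: cell (0,0)='T' (+4 fires, +5 burnt)
Step 3: cell (0,0)='T' (+4 fires, +4 burnt)
Step 4: cell (0,0)='F' (+2 fires, +4 burnt)
  -> target ignites at step 4
Step 5: cell (0,0)='.' (+0 fires, +2 burnt)
  fire out at step 5

4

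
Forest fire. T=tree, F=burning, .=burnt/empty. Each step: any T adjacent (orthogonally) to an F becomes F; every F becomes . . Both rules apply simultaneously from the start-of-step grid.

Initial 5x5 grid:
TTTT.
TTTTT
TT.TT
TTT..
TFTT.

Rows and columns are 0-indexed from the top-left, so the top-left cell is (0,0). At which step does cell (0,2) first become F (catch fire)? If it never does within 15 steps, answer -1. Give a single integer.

Step 1: cell (0,2)='T' (+3 fires, +1 burnt)
Step 2: cell (0,2)='T' (+4 fires, +3 burnt)
Step 3: cell (0,2)='T' (+2 fires, +4 burnt)
Step 4: cell (0,2)='T' (+3 fires, +2 burnt)
Step 5: cell (0,2)='F' (+3 fires, +3 burnt)
  -> target ignites at step 5
Step 6: cell (0,2)='.' (+3 fires, +3 burnt)
Step 7: cell (0,2)='.' (+1 fires, +3 burnt)
Step 8: cell (0,2)='.' (+0 fires, +1 burnt)
  fire out at step 8

5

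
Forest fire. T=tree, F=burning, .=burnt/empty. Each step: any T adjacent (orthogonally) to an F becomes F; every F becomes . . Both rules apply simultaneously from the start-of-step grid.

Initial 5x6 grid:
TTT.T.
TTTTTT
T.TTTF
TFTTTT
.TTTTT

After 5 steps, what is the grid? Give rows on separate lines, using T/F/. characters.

Step 1: 6 trees catch fire, 2 burn out
  TTT.T.
  TTTTTF
  T.TTF.
  F.FTTF
  .FTTTT
Step 2: 8 trees catch fire, 6 burn out
  TTT.T.
  TTTTF.
  F.FF..
  ...FF.
  ..FTTF
Step 3: 6 trees catch fire, 8 burn out
  TTT.F.
  FTFF..
  ......
  ......
  ...FF.
Step 4: 3 trees catch fire, 6 burn out
  FTF...
  .F....
  ......
  ......
  ......
Step 5: 1 trees catch fire, 3 burn out
  .F....
  ......
  ......
  ......
  ......

.F....
......
......
......
......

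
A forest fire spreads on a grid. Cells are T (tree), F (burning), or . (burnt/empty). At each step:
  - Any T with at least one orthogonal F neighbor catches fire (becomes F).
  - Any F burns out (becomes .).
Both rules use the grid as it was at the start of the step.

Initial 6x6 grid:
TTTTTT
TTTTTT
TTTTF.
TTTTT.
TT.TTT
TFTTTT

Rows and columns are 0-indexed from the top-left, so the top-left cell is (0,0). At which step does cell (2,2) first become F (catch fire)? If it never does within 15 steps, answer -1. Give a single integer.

Step 1: cell (2,2)='T' (+6 fires, +2 burnt)
Step 2: cell (2,2)='F' (+9 fires, +6 burnt)
  -> target ignites at step 2
Step 3: cell (2,2)='.' (+9 fires, +9 burnt)
Step 4: cell (2,2)='.' (+4 fires, +9 burnt)
Step 5: cell (2,2)='.' (+2 fires, +4 burnt)
Step 6: cell (2,2)='.' (+1 fires, +2 burnt)
Step 7: cell (2,2)='.' (+0 fires, +1 burnt)
  fire out at step 7

2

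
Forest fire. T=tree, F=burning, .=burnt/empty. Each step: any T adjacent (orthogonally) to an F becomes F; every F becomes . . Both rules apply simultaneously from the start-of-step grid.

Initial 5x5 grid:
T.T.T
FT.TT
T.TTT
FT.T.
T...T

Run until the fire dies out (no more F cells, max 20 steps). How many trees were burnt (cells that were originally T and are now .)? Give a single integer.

Answer: 5

Derivation:
Step 1: +5 fires, +2 burnt (F count now 5)
Step 2: +0 fires, +5 burnt (F count now 0)
Fire out after step 2
Initially T: 14, now '.': 16
Total burnt (originally-T cells now '.'): 5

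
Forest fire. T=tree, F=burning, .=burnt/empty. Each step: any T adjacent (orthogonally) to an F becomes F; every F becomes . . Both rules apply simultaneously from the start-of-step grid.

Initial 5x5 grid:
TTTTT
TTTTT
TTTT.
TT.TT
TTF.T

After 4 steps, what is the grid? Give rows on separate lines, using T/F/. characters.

Step 1: 1 trees catch fire, 1 burn out
  TTTTT
  TTTTT
  TTTT.
  TT.TT
  TF..T
Step 2: 2 trees catch fire, 1 burn out
  TTTTT
  TTTTT
  TTTT.
  TF.TT
  F...T
Step 3: 2 trees catch fire, 2 burn out
  TTTTT
  TTTTT
  TFTT.
  F..TT
  ....T
Step 4: 3 trees catch fire, 2 burn out
  TTTTT
  TFTTT
  F.FT.
  ...TT
  ....T

TTTTT
TFTTT
F.FT.
...TT
....T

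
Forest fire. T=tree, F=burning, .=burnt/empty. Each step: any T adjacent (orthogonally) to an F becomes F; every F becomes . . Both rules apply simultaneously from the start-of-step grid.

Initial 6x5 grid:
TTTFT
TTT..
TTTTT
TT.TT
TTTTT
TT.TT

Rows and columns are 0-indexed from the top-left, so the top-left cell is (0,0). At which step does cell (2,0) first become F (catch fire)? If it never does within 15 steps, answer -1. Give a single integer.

Step 1: cell (2,0)='T' (+2 fires, +1 burnt)
Step 2: cell (2,0)='T' (+2 fires, +2 burnt)
Step 3: cell (2,0)='T' (+3 fires, +2 burnt)
Step 4: cell (2,0)='T' (+3 fires, +3 burnt)
Step 5: cell (2,0)='F' (+4 fires, +3 burnt)
  -> target ignites at step 5
Step 6: cell (2,0)='.' (+4 fires, +4 burnt)
Step 7: cell (2,0)='.' (+5 fires, +4 burnt)
Step 8: cell (2,0)='.' (+2 fires, +5 burnt)
Step 9: cell (2,0)='.' (+0 fires, +2 burnt)
  fire out at step 9

5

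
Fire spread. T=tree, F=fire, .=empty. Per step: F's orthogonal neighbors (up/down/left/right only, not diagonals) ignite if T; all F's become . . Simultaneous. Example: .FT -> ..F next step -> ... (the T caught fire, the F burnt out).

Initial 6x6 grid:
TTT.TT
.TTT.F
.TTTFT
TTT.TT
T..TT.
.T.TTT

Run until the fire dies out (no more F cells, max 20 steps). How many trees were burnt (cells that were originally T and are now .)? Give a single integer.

Step 1: +4 fires, +2 burnt (F count now 4)
Step 2: +5 fires, +4 burnt (F count now 5)
Step 3: +5 fires, +5 burnt (F count now 5)
Step 4: +5 fires, +5 burnt (F count now 5)
Step 5: +2 fires, +5 burnt (F count now 2)
Step 6: +2 fires, +2 burnt (F count now 2)
Step 7: +0 fires, +2 burnt (F count now 0)
Fire out after step 7
Initially T: 24, now '.': 35
Total burnt (originally-T cells now '.'): 23

Answer: 23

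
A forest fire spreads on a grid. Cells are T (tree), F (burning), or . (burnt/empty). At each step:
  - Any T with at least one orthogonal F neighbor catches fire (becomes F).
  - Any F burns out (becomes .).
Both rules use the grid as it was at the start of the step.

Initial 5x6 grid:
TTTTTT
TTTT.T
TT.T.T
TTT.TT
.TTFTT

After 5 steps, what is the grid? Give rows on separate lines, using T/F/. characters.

Step 1: 2 trees catch fire, 1 burn out
  TTTTTT
  TTTT.T
  TT.T.T
  TTT.TT
  .TF.FT
Step 2: 4 trees catch fire, 2 burn out
  TTTTTT
  TTTT.T
  TT.T.T
  TTF.FT
  .F...F
Step 3: 2 trees catch fire, 4 burn out
  TTTTTT
  TTTT.T
  TT.T.T
  TF...F
  ......
Step 4: 3 trees catch fire, 2 burn out
  TTTTTT
  TTTT.T
  TF.T.F
  F.....
  ......
Step 5: 3 trees catch fire, 3 burn out
  TTTTTT
  TFTT.F
  F..T..
  ......
  ......

TTTTTT
TFTT.F
F..T..
......
......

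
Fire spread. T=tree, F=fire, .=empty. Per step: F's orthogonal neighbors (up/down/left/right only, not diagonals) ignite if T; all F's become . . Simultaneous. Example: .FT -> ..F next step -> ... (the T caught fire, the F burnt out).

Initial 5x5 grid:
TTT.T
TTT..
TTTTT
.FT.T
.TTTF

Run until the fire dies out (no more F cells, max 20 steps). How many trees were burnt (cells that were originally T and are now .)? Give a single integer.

Step 1: +5 fires, +2 burnt (F count now 5)
Step 2: +5 fires, +5 burnt (F count now 5)
Step 3: +4 fires, +5 burnt (F count now 4)
Step 4: +2 fires, +4 burnt (F count now 2)
Step 5: +0 fires, +2 burnt (F count now 0)
Fire out after step 5
Initially T: 17, now '.': 24
Total burnt (originally-T cells now '.'): 16

Answer: 16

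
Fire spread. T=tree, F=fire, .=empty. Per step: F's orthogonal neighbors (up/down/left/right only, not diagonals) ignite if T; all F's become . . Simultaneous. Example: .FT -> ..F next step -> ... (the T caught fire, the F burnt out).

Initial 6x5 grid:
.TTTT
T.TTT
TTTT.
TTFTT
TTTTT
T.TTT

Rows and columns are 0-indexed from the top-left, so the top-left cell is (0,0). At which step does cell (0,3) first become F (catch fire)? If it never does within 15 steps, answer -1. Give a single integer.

Step 1: cell (0,3)='T' (+4 fires, +1 burnt)
Step 2: cell (0,3)='T' (+8 fires, +4 burnt)
Step 3: cell (0,3)='T' (+6 fires, +8 burnt)
Step 4: cell (0,3)='F' (+6 fires, +6 burnt)
  -> target ignites at step 4
Step 5: cell (0,3)='.' (+1 fires, +6 burnt)
Step 6: cell (0,3)='.' (+0 fires, +1 burnt)
  fire out at step 6

4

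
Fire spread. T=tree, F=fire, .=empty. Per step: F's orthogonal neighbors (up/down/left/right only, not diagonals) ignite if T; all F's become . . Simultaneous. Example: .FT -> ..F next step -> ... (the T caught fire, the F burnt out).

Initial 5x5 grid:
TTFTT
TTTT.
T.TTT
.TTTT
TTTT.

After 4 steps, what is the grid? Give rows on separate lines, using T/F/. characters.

Step 1: 3 trees catch fire, 1 burn out
  TF.FT
  TTFT.
  T.TTT
  .TTTT
  TTTT.
Step 2: 5 trees catch fire, 3 burn out
  F...F
  TF.F.
  T.FTT
  .TTTT
  TTTT.
Step 3: 3 trees catch fire, 5 burn out
  .....
  F....
  T..FT
  .TFTT
  TTTT.
Step 4: 5 trees catch fire, 3 burn out
  .....
  .....
  F...F
  .F.FT
  TTFT.

.....
.....
F...F
.F.FT
TTFT.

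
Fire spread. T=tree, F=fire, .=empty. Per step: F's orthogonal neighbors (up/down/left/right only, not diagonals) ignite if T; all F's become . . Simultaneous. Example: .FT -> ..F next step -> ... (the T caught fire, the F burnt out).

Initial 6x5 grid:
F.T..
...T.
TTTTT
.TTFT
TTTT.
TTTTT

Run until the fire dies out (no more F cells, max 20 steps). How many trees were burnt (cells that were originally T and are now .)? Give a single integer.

Step 1: +4 fires, +2 burnt (F count now 4)
Step 2: +6 fires, +4 burnt (F count now 6)
Step 3: +4 fires, +6 burnt (F count now 4)
Step 4: +3 fires, +4 burnt (F count now 3)
Step 5: +1 fires, +3 burnt (F count now 1)
Step 6: +0 fires, +1 burnt (F count now 0)
Fire out after step 6
Initially T: 19, now '.': 29
Total burnt (originally-T cells now '.'): 18

Answer: 18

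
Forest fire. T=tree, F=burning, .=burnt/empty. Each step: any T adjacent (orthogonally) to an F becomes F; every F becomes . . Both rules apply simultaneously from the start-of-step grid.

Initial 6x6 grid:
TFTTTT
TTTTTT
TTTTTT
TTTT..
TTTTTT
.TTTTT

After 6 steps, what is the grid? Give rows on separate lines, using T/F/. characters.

Step 1: 3 trees catch fire, 1 burn out
  F.FTTT
  TFTTTT
  TTTTTT
  TTTT..
  TTTTTT
  .TTTTT
Step 2: 4 trees catch fire, 3 burn out
  ...FTT
  F.FTTT
  TFTTTT
  TTTT..
  TTTTTT
  .TTTTT
Step 3: 5 trees catch fire, 4 burn out
  ....FT
  ...FTT
  F.FTTT
  TFTT..
  TTTTTT
  .TTTTT
Step 4: 6 trees catch fire, 5 burn out
  .....F
  ....FT
  ...FTT
  F.FT..
  TFTTTT
  .TTTTT
Step 5: 6 trees catch fire, 6 burn out
  ......
  .....F
  ....FT
  ...F..
  F.FTTT
  .FTTTT
Step 6: 3 trees catch fire, 6 burn out
  ......
  ......
  .....F
  ......
  ...FTT
  ..FTTT

......
......
.....F
......
...FTT
..FTTT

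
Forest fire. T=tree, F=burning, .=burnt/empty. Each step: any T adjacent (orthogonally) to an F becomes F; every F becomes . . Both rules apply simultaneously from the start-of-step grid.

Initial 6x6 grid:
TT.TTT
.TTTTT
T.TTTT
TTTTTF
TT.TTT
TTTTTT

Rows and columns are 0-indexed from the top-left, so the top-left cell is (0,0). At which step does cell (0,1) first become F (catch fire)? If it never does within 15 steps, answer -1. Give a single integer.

Step 1: cell (0,1)='T' (+3 fires, +1 burnt)
Step 2: cell (0,1)='T' (+5 fires, +3 burnt)
Step 3: cell (0,1)='T' (+6 fires, +5 burnt)
Step 4: cell (0,1)='T' (+5 fires, +6 burnt)
Step 5: cell (0,1)='T' (+5 fires, +5 burnt)
Step 6: cell (0,1)='T' (+4 fires, +5 burnt)
Step 7: cell (0,1)='F' (+2 fires, +4 burnt)
  -> target ignites at step 7
Step 8: cell (0,1)='.' (+1 fires, +2 burnt)
Step 9: cell (0,1)='.' (+0 fires, +1 burnt)
  fire out at step 9

7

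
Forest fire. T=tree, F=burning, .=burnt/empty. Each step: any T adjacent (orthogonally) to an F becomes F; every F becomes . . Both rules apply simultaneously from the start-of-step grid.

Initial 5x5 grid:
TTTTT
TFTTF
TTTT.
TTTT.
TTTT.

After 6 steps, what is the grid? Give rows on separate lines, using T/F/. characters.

Step 1: 6 trees catch fire, 2 burn out
  TFTTF
  F.FF.
  TFTT.
  TTTT.
  TTTT.
Step 2: 7 trees catch fire, 6 burn out
  F.FF.
  .....
  F.FF.
  TFTT.
  TTTT.
Step 3: 4 trees catch fire, 7 burn out
  .....
  .....
  .....
  F.FF.
  TFTT.
Step 4: 3 trees catch fire, 4 burn out
  .....
  .....
  .....
  .....
  F.FF.
Step 5: 0 trees catch fire, 3 burn out
  .....
  .....
  .....
  .....
  .....
Step 6: 0 trees catch fire, 0 burn out
  .....
  .....
  .....
  .....
  .....

.....
.....
.....
.....
.....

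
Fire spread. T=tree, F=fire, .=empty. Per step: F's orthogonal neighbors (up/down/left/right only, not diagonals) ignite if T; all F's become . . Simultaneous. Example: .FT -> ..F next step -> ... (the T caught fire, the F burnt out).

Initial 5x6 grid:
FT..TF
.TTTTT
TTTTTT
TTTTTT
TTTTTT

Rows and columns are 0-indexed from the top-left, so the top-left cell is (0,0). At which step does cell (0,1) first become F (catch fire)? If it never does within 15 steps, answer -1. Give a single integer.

Step 1: cell (0,1)='F' (+3 fires, +2 burnt)
  -> target ignites at step 1
Step 2: cell (0,1)='.' (+3 fires, +3 burnt)
Step 3: cell (0,1)='.' (+5 fires, +3 burnt)
Step 4: cell (0,1)='.' (+6 fires, +5 burnt)
Step 5: cell (0,1)='.' (+5 fires, +6 burnt)
Step 6: cell (0,1)='.' (+3 fires, +5 burnt)
Step 7: cell (0,1)='.' (+0 fires, +3 burnt)
  fire out at step 7

1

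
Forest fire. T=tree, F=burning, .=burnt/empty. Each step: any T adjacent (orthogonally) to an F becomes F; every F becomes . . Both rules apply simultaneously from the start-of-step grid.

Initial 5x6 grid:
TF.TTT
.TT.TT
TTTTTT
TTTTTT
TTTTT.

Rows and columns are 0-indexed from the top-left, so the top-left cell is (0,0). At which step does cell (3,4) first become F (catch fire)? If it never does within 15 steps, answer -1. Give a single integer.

Step 1: cell (3,4)='T' (+2 fires, +1 burnt)
Step 2: cell (3,4)='T' (+2 fires, +2 burnt)
Step 3: cell (3,4)='T' (+3 fires, +2 burnt)
Step 4: cell (3,4)='T' (+4 fires, +3 burnt)
Step 5: cell (3,4)='T' (+4 fires, +4 burnt)
Step 6: cell (3,4)='F' (+4 fires, +4 burnt)
  -> target ignites at step 6
Step 7: cell (3,4)='.' (+4 fires, +4 burnt)
Step 8: cell (3,4)='.' (+2 fires, +4 burnt)
Step 9: cell (3,4)='.' (+0 fires, +2 burnt)
  fire out at step 9

6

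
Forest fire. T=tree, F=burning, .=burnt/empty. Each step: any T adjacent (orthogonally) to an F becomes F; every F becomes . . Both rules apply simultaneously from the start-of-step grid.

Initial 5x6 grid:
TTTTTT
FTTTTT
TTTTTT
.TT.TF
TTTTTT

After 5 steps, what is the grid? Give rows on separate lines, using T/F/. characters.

Step 1: 6 trees catch fire, 2 burn out
  FTTTTT
  .FTTTT
  FTTTTF
  .TT.F.
  TTTTTF
Step 2: 6 trees catch fire, 6 burn out
  .FTTTT
  ..FTTF
  .FTTF.
  .TT...
  TTTTF.
Step 3: 8 trees catch fire, 6 burn out
  ..FTTF
  ...FF.
  ..FF..
  .FT...
  TTTF..
Step 4: 5 trees catch fire, 8 burn out
  ...FF.
  ......
  ......
  ..F...
  TFF...
Step 5: 1 trees catch fire, 5 burn out
  ......
  ......
  ......
  ......
  F.....

......
......
......
......
F.....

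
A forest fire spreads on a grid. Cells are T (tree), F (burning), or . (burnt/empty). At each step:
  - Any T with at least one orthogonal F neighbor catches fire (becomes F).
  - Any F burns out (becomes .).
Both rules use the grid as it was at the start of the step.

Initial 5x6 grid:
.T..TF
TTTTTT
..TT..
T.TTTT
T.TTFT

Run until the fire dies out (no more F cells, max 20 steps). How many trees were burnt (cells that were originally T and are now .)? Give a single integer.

Step 1: +5 fires, +2 burnt (F count now 5)
Step 2: +4 fires, +5 burnt (F count now 4)
Step 3: +3 fires, +4 burnt (F count now 3)
Step 4: +2 fires, +3 burnt (F count now 2)
Step 5: +1 fires, +2 burnt (F count now 1)
Step 6: +2 fires, +1 burnt (F count now 2)
Step 7: +0 fires, +2 burnt (F count now 0)
Fire out after step 7
Initially T: 19, now '.': 28
Total burnt (originally-T cells now '.'): 17

Answer: 17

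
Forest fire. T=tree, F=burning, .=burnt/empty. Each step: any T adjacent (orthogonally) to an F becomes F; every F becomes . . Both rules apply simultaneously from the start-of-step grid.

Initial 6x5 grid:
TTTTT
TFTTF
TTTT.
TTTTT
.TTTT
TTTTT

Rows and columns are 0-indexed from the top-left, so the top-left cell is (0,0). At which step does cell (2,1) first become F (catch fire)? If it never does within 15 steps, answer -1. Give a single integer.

Step 1: cell (2,1)='F' (+6 fires, +2 burnt)
  -> target ignites at step 1
Step 2: cell (2,1)='.' (+7 fires, +6 burnt)
Step 3: cell (2,1)='.' (+4 fires, +7 burnt)
Step 4: cell (2,1)='.' (+4 fires, +4 burnt)
Step 5: cell (2,1)='.' (+4 fires, +4 burnt)
Step 6: cell (2,1)='.' (+1 fires, +4 burnt)
Step 7: cell (2,1)='.' (+0 fires, +1 burnt)
  fire out at step 7

1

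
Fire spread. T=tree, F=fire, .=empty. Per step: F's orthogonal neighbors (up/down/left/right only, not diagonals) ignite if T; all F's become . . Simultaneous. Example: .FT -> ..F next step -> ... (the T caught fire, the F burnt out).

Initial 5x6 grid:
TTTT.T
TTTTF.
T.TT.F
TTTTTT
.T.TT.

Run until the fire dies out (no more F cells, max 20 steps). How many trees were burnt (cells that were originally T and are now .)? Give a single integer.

Answer: 20

Derivation:
Step 1: +2 fires, +2 burnt (F count now 2)
Step 2: +4 fires, +2 burnt (F count now 4)
Step 3: +5 fires, +4 burnt (F count now 5)
Step 4: +4 fires, +5 burnt (F count now 4)
Step 5: +3 fires, +4 burnt (F count now 3)
Step 6: +2 fires, +3 burnt (F count now 2)
Step 7: +0 fires, +2 burnt (F count now 0)
Fire out after step 7
Initially T: 21, now '.': 29
Total burnt (originally-T cells now '.'): 20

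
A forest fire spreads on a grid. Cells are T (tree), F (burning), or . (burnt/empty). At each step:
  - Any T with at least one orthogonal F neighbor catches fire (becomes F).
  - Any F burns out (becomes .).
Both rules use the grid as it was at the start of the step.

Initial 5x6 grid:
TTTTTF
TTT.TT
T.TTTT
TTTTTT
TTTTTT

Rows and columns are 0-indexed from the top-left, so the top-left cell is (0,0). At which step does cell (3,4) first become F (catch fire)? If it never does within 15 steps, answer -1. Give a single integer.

Step 1: cell (3,4)='T' (+2 fires, +1 burnt)
Step 2: cell (3,4)='T' (+3 fires, +2 burnt)
Step 3: cell (3,4)='T' (+3 fires, +3 burnt)
Step 4: cell (3,4)='F' (+5 fires, +3 burnt)
  -> target ignites at step 4
Step 5: cell (3,4)='.' (+5 fires, +5 burnt)
Step 6: cell (3,4)='.' (+3 fires, +5 burnt)
Step 7: cell (3,4)='.' (+3 fires, +3 burnt)
Step 8: cell (3,4)='.' (+2 fires, +3 burnt)
Step 9: cell (3,4)='.' (+1 fires, +2 burnt)
Step 10: cell (3,4)='.' (+0 fires, +1 burnt)
  fire out at step 10

4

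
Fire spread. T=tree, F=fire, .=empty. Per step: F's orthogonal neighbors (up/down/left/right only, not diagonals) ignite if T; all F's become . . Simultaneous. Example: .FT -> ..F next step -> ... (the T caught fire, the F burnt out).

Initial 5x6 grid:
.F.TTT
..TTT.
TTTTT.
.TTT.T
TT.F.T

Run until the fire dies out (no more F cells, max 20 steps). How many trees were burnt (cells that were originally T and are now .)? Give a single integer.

Answer: 16

Derivation:
Step 1: +1 fires, +2 burnt (F count now 1)
Step 2: +2 fires, +1 burnt (F count now 2)
Step 3: +4 fires, +2 burnt (F count now 4)
Step 4: +5 fires, +4 burnt (F count now 5)
Step 5: +3 fires, +5 burnt (F count now 3)
Step 6: +1 fires, +3 burnt (F count now 1)
Step 7: +0 fires, +1 burnt (F count now 0)
Fire out after step 7
Initially T: 18, now '.': 28
Total burnt (originally-T cells now '.'): 16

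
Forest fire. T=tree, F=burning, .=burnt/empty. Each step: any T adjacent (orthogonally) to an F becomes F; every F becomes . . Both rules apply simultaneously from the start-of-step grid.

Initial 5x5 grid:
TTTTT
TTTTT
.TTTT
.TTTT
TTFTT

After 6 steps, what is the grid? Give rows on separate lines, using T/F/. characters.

Step 1: 3 trees catch fire, 1 burn out
  TTTTT
  TTTTT
  .TTTT
  .TFTT
  TF.FT
Step 2: 5 trees catch fire, 3 burn out
  TTTTT
  TTTTT
  .TFTT
  .F.FT
  F...F
Step 3: 4 trees catch fire, 5 burn out
  TTTTT
  TTFTT
  .F.FT
  ....F
  .....
Step 4: 4 trees catch fire, 4 burn out
  TTFTT
  TF.FT
  ....F
  .....
  .....
Step 5: 4 trees catch fire, 4 burn out
  TF.FT
  F...F
  .....
  .....
  .....
Step 6: 2 trees catch fire, 4 burn out
  F...F
  .....
  .....
  .....
  .....

F...F
.....
.....
.....
.....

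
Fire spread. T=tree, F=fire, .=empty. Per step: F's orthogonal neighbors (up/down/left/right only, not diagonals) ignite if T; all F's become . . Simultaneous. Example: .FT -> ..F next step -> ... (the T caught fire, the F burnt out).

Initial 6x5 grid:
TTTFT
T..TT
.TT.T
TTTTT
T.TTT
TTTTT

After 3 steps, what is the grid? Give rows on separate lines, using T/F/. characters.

Step 1: 3 trees catch fire, 1 burn out
  TTF.F
  T..FT
  .TT.T
  TTTTT
  T.TTT
  TTTTT
Step 2: 2 trees catch fire, 3 burn out
  TF...
  T...F
  .TT.T
  TTTTT
  T.TTT
  TTTTT
Step 3: 2 trees catch fire, 2 burn out
  F....
  T....
  .TT.F
  TTTTT
  T.TTT
  TTTTT

F....
T....
.TT.F
TTTTT
T.TTT
TTTTT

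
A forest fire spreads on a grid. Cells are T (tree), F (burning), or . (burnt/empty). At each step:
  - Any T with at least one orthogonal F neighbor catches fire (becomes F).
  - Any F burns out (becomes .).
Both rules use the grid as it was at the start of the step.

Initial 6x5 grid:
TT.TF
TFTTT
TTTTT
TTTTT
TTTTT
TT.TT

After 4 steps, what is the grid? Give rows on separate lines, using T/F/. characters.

Step 1: 6 trees catch fire, 2 burn out
  TF.F.
  F.FTF
  TFTTT
  TTTTT
  TTTTT
  TT.TT
Step 2: 6 trees catch fire, 6 burn out
  F....
  ...F.
  F.FTF
  TFTTT
  TTTTT
  TT.TT
Step 3: 5 trees catch fire, 6 burn out
  .....
  .....
  ...F.
  F.FTF
  TFTTT
  TT.TT
Step 4: 5 trees catch fire, 5 burn out
  .....
  .....
  .....
  ...F.
  F.FTF
  TF.TT

.....
.....
.....
...F.
F.FTF
TF.TT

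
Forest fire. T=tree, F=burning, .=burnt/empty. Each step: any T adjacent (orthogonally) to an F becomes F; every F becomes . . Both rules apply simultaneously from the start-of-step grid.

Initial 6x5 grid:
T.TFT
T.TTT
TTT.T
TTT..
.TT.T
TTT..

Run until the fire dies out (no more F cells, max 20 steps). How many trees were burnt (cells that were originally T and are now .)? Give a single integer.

Answer: 19

Derivation:
Step 1: +3 fires, +1 burnt (F count now 3)
Step 2: +2 fires, +3 burnt (F count now 2)
Step 3: +2 fires, +2 burnt (F count now 2)
Step 4: +2 fires, +2 burnt (F count now 2)
Step 5: +3 fires, +2 burnt (F count now 3)
Step 6: +4 fires, +3 burnt (F count now 4)
Step 7: +2 fires, +4 burnt (F count now 2)
Step 8: +1 fires, +2 burnt (F count now 1)
Step 9: +0 fires, +1 burnt (F count now 0)
Fire out after step 9
Initially T: 20, now '.': 29
Total burnt (originally-T cells now '.'): 19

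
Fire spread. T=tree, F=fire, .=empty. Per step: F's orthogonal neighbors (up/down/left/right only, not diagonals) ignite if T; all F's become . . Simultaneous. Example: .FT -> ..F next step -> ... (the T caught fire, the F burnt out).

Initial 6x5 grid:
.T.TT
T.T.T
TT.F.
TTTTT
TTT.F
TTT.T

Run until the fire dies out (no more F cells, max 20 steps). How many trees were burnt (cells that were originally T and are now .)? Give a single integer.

Answer: 15

Derivation:
Step 1: +3 fires, +2 burnt (F count now 3)
Step 2: +1 fires, +3 burnt (F count now 1)
Step 3: +2 fires, +1 burnt (F count now 2)
Step 4: +4 fires, +2 burnt (F count now 4)
Step 5: +3 fires, +4 burnt (F count now 3)
Step 6: +2 fires, +3 burnt (F count now 2)
Step 7: +0 fires, +2 burnt (F count now 0)
Fire out after step 7
Initially T: 20, now '.': 25
Total burnt (originally-T cells now '.'): 15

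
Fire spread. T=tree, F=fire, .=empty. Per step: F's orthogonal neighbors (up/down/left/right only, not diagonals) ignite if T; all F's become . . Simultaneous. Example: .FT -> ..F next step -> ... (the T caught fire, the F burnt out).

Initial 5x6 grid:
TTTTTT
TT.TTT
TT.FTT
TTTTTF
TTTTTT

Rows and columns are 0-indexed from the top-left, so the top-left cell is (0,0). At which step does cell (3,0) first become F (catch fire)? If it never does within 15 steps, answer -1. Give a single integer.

Step 1: cell (3,0)='T' (+6 fires, +2 burnt)
Step 2: cell (3,0)='T' (+6 fires, +6 burnt)
Step 3: cell (3,0)='T' (+5 fires, +6 burnt)
Step 4: cell (3,0)='F' (+4 fires, +5 burnt)
  -> target ignites at step 4
Step 5: cell (3,0)='.' (+4 fires, +4 burnt)
Step 6: cell (3,0)='.' (+1 fires, +4 burnt)
Step 7: cell (3,0)='.' (+0 fires, +1 burnt)
  fire out at step 7

4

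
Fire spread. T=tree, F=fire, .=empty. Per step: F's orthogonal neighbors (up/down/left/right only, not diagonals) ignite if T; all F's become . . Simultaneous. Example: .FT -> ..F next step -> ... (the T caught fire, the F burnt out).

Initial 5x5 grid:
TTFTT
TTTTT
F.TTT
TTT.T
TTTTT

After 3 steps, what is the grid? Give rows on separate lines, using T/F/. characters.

Step 1: 5 trees catch fire, 2 burn out
  TF.FT
  FTFTT
  ..TTT
  FTT.T
  TTTTT
Step 2: 7 trees catch fire, 5 burn out
  F...F
  .F.FT
  ..FTT
  .FT.T
  FTTTT
Step 3: 4 trees catch fire, 7 burn out
  .....
  ....F
  ...FT
  ..F.T
  .FTTT

.....
....F
...FT
..F.T
.FTTT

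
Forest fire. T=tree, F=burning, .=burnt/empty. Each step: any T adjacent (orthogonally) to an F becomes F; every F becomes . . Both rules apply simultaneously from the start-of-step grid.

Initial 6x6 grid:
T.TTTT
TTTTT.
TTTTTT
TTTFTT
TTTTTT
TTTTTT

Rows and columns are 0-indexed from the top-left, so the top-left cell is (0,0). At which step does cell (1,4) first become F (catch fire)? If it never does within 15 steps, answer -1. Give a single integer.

Step 1: cell (1,4)='T' (+4 fires, +1 burnt)
Step 2: cell (1,4)='T' (+8 fires, +4 burnt)
Step 3: cell (1,4)='F' (+10 fires, +8 burnt)
  -> target ignites at step 3
Step 4: cell (1,4)='.' (+7 fires, +10 burnt)
Step 5: cell (1,4)='.' (+3 fires, +7 burnt)
Step 6: cell (1,4)='.' (+1 fires, +3 burnt)
Step 7: cell (1,4)='.' (+0 fires, +1 burnt)
  fire out at step 7

3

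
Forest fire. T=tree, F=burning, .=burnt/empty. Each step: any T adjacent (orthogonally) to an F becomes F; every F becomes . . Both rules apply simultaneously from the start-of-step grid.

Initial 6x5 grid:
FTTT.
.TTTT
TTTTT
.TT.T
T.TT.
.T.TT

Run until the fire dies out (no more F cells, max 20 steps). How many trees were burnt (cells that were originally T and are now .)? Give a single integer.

Step 1: +1 fires, +1 burnt (F count now 1)
Step 2: +2 fires, +1 burnt (F count now 2)
Step 3: +3 fires, +2 burnt (F count now 3)
Step 4: +4 fires, +3 burnt (F count now 4)
Step 5: +3 fires, +4 burnt (F count now 3)
Step 6: +2 fires, +3 burnt (F count now 2)
Step 7: +2 fires, +2 burnt (F count now 2)
Step 8: +1 fires, +2 burnt (F count now 1)
Step 9: +1 fires, +1 burnt (F count now 1)
Step 10: +0 fires, +1 burnt (F count now 0)
Fire out after step 10
Initially T: 21, now '.': 28
Total burnt (originally-T cells now '.'): 19

Answer: 19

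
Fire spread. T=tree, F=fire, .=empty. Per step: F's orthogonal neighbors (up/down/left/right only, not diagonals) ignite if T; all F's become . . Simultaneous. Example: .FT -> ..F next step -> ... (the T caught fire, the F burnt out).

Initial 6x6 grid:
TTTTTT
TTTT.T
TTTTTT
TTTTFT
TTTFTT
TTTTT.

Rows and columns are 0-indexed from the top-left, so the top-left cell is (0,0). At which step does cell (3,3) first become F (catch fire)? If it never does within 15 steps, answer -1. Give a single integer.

Step 1: cell (3,3)='F' (+6 fires, +2 burnt)
  -> target ignites at step 1
Step 2: cell (3,3)='.' (+7 fires, +6 burnt)
Step 3: cell (3,3)='.' (+6 fires, +7 burnt)
Step 4: cell (3,3)='.' (+6 fires, +6 burnt)
Step 5: cell (3,3)='.' (+4 fires, +6 burnt)
Step 6: cell (3,3)='.' (+2 fires, +4 burnt)
Step 7: cell (3,3)='.' (+1 fires, +2 burnt)
Step 8: cell (3,3)='.' (+0 fires, +1 burnt)
  fire out at step 8

1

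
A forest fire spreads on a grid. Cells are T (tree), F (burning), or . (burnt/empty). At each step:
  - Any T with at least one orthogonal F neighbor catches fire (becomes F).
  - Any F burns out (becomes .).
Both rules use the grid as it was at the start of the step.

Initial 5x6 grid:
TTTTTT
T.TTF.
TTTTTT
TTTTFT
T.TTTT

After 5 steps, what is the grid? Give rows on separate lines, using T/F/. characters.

Step 1: 6 trees catch fire, 2 burn out
  TTTTFT
  T.TF..
  TTTTFT
  TTTF.F
  T.TTFT
Step 2: 8 trees catch fire, 6 burn out
  TTTF.F
  T.F...
  TTTF.F
  TTF...
  T.TF.F
Step 3: 4 trees catch fire, 8 burn out
  TTF...
  T.....
  TTF...
  TF....
  T.F...
Step 4: 3 trees catch fire, 4 burn out
  TF....
  T.....
  TF....
  F.....
  T.....
Step 5: 3 trees catch fire, 3 burn out
  F.....
  T.....
  F.....
  ......
  F.....

F.....
T.....
F.....
......
F.....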